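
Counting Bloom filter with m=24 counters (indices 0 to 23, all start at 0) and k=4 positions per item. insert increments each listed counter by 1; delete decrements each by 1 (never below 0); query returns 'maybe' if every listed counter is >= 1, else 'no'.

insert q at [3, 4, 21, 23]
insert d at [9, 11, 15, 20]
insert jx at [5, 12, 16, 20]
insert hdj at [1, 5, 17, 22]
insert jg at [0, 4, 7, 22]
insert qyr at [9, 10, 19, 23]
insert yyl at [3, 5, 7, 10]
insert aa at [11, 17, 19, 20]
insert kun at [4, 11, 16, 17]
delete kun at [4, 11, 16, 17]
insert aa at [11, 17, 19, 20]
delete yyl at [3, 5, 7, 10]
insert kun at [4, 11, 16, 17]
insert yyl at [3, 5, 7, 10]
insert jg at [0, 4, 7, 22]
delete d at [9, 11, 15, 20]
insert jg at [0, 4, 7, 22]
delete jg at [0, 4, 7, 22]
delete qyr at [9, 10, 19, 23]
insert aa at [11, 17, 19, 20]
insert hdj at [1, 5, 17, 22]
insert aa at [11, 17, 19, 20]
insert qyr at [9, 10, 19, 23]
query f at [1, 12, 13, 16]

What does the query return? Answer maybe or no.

Answer: no

Derivation:
Step 1: insert q at [3, 4, 21, 23] -> counters=[0,0,0,1,1,0,0,0,0,0,0,0,0,0,0,0,0,0,0,0,0,1,0,1]
Step 2: insert d at [9, 11, 15, 20] -> counters=[0,0,0,1,1,0,0,0,0,1,0,1,0,0,0,1,0,0,0,0,1,1,0,1]
Step 3: insert jx at [5, 12, 16, 20] -> counters=[0,0,0,1,1,1,0,0,0,1,0,1,1,0,0,1,1,0,0,0,2,1,0,1]
Step 4: insert hdj at [1, 5, 17, 22] -> counters=[0,1,0,1,1,2,0,0,0,1,0,1,1,0,0,1,1,1,0,0,2,1,1,1]
Step 5: insert jg at [0, 4, 7, 22] -> counters=[1,1,0,1,2,2,0,1,0,1,0,1,1,0,0,1,1,1,0,0,2,1,2,1]
Step 6: insert qyr at [9, 10, 19, 23] -> counters=[1,1,0,1,2,2,0,1,0,2,1,1,1,0,0,1,1,1,0,1,2,1,2,2]
Step 7: insert yyl at [3, 5, 7, 10] -> counters=[1,1,0,2,2,3,0,2,0,2,2,1,1,0,0,1,1,1,0,1,2,1,2,2]
Step 8: insert aa at [11, 17, 19, 20] -> counters=[1,1,0,2,2,3,0,2,0,2,2,2,1,0,0,1,1,2,0,2,3,1,2,2]
Step 9: insert kun at [4, 11, 16, 17] -> counters=[1,1,0,2,3,3,0,2,0,2,2,3,1,0,0,1,2,3,0,2,3,1,2,2]
Step 10: delete kun at [4, 11, 16, 17] -> counters=[1,1,0,2,2,3,0,2,0,2,2,2,1,0,0,1,1,2,0,2,3,1,2,2]
Step 11: insert aa at [11, 17, 19, 20] -> counters=[1,1,0,2,2,3,0,2,0,2,2,3,1,0,0,1,1,3,0,3,4,1,2,2]
Step 12: delete yyl at [3, 5, 7, 10] -> counters=[1,1,0,1,2,2,0,1,0,2,1,3,1,0,0,1,1,3,0,3,4,1,2,2]
Step 13: insert kun at [4, 11, 16, 17] -> counters=[1,1,0,1,3,2,0,1,0,2,1,4,1,0,0,1,2,4,0,3,4,1,2,2]
Step 14: insert yyl at [3, 5, 7, 10] -> counters=[1,1,0,2,3,3,0,2,0,2,2,4,1,0,0,1,2,4,0,3,4,1,2,2]
Step 15: insert jg at [0, 4, 7, 22] -> counters=[2,1,0,2,4,3,0,3,0,2,2,4,1,0,0,1,2,4,0,3,4,1,3,2]
Step 16: delete d at [9, 11, 15, 20] -> counters=[2,1,0,2,4,3,0,3,0,1,2,3,1,0,0,0,2,4,0,3,3,1,3,2]
Step 17: insert jg at [0, 4, 7, 22] -> counters=[3,1,0,2,5,3,0,4,0,1,2,3,1,0,0,0,2,4,0,3,3,1,4,2]
Step 18: delete jg at [0, 4, 7, 22] -> counters=[2,1,0,2,4,3,0,3,0,1,2,3,1,0,0,0,2,4,0,3,3,1,3,2]
Step 19: delete qyr at [9, 10, 19, 23] -> counters=[2,1,0,2,4,3,0,3,0,0,1,3,1,0,0,0,2,4,0,2,3,1,3,1]
Step 20: insert aa at [11, 17, 19, 20] -> counters=[2,1,0,2,4,3,0,3,0,0,1,4,1,0,0,0,2,5,0,3,4,1,3,1]
Step 21: insert hdj at [1, 5, 17, 22] -> counters=[2,2,0,2,4,4,0,3,0,0,1,4,1,0,0,0,2,6,0,3,4,1,4,1]
Step 22: insert aa at [11, 17, 19, 20] -> counters=[2,2,0,2,4,4,0,3,0,0,1,5,1,0,0,0,2,7,0,4,5,1,4,1]
Step 23: insert qyr at [9, 10, 19, 23] -> counters=[2,2,0,2,4,4,0,3,0,1,2,5,1,0,0,0,2,7,0,5,5,1,4,2]
Query f: check counters[1]=2 counters[12]=1 counters[13]=0 counters[16]=2 -> no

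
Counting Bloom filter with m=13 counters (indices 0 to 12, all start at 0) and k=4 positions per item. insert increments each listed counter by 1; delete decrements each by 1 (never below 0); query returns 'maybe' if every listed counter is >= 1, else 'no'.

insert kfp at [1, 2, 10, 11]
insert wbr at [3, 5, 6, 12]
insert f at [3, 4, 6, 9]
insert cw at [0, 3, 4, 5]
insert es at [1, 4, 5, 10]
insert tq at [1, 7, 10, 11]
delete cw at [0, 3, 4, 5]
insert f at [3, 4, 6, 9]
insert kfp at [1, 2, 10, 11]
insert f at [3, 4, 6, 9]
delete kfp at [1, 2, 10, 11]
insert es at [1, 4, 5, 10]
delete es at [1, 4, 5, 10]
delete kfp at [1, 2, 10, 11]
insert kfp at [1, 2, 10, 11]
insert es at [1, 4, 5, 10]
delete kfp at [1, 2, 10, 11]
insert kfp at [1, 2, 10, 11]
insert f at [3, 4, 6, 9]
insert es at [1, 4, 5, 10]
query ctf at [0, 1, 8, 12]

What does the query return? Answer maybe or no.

Step 1: insert kfp at [1, 2, 10, 11] -> counters=[0,1,1,0,0,0,0,0,0,0,1,1,0]
Step 2: insert wbr at [3, 5, 6, 12] -> counters=[0,1,1,1,0,1,1,0,0,0,1,1,1]
Step 3: insert f at [3, 4, 6, 9] -> counters=[0,1,1,2,1,1,2,0,0,1,1,1,1]
Step 4: insert cw at [0, 3, 4, 5] -> counters=[1,1,1,3,2,2,2,0,0,1,1,1,1]
Step 5: insert es at [1, 4, 5, 10] -> counters=[1,2,1,3,3,3,2,0,0,1,2,1,1]
Step 6: insert tq at [1, 7, 10, 11] -> counters=[1,3,1,3,3,3,2,1,0,1,3,2,1]
Step 7: delete cw at [0, 3, 4, 5] -> counters=[0,3,1,2,2,2,2,1,0,1,3,2,1]
Step 8: insert f at [3, 4, 6, 9] -> counters=[0,3,1,3,3,2,3,1,0,2,3,2,1]
Step 9: insert kfp at [1, 2, 10, 11] -> counters=[0,4,2,3,3,2,3,1,0,2,4,3,1]
Step 10: insert f at [3, 4, 6, 9] -> counters=[0,4,2,4,4,2,4,1,0,3,4,3,1]
Step 11: delete kfp at [1, 2, 10, 11] -> counters=[0,3,1,4,4,2,4,1,0,3,3,2,1]
Step 12: insert es at [1, 4, 5, 10] -> counters=[0,4,1,4,5,3,4,1,0,3,4,2,1]
Step 13: delete es at [1, 4, 5, 10] -> counters=[0,3,1,4,4,2,4,1,0,3,3,2,1]
Step 14: delete kfp at [1, 2, 10, 11] -> counters=[0,2,0,4,4,2,4,1,0,3,2,1,1]
Step 15: insert kfp at [1, 2, 10, 11] -> counters=[0,3,1,4,4,2,4,1,0,3,3,2,1]
Step 16: insert es at [1, 4, 5, 10] -> counters=[0,4,1,4,5,3,4,1,0,3,4,2,1]
Step 17: delete kfp at [1, 2, 10, 11] -> counters=[0,3,0,4,5,3,4,1,0,3,3,1,1]
Step 18: insert kfp at [1, 2, 10, 11] -> counters=[0,4,1,4,5,3,4,1,0,3,4,2,1]
Step 19: insert f at [3, 4, 6, 9] -> counters=[0,4,1,5,6,3,5,1,0,4,4,2,1]
Step 20: insert es at [1, 4, 5, 10] -> counters=[0,5,1,5,7,4,5,1,0,4,5,2,1]
Query ctf: check counters[0]=0 counters[1]=5 counters[8]=0 counters[12]=1 -> no

Answer: no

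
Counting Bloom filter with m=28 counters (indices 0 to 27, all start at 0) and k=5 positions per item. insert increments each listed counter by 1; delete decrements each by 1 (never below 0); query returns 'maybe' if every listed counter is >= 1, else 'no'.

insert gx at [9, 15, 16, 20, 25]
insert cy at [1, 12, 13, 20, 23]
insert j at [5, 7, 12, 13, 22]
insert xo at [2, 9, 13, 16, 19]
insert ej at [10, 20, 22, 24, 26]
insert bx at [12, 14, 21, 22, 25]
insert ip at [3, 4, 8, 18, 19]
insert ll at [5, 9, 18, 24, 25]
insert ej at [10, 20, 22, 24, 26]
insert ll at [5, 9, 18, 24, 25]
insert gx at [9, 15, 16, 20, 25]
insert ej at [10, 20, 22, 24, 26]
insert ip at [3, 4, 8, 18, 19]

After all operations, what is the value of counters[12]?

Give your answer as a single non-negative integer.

Step 1: insert gx at [9, 15, 16, 20, 25] -> counters=[0,0,0,0,0,0,0,0,0,1,0,0,0,0,0,1,1,0,0,0,1,0,0,0,0,1,0,0]
Step 2: insert cy at [1, 12, 13, 20, 23] -> counters=[0,1,0,0,0,0,0,0,0,1,0,0,1,1,0,1,1,0,0,0,2,0,0,1,0,1,0,0]
Step 3: insert j at [5, 7, 12, 13, 22] -> counters=[0,1,0,0,0,1,0,1,0,1,0,0,2,2,0,1,1,0,0,0,2,0,1,1,0,1,0,0]
Step 4: insert xo at [2, 9, 13, 16, 19] -> counters=[0,1,1,0,0,1,0,1,0,2,0,0,2,3,0,1,2,0,0,1,2,0,1,1,0,1,0,0]
Step 5: insert ej at [10, 20, 22, 24, 26] -> counters=[0,1,1,0,0,1,0,1,0,2,1,0,2,3,0,1,2,0,0,1,3,0,2,1,1,1,1,0]
Step 6: insert bx at [12, 14, 21, 22, 25] -> counters=[0,1,1,0,0,1,0,1,0,2,1,0,3,3,1,1,2,0,0,1,3,1,3,1,1,2,1,0]
Step 7: insert ip at [3, 4, 8, 18, 19] -> counters=[0,1,1,1,1,1,0,1,1,2,1,0,3,3,1,1,2,0,1,2,3,1,3,1,1,2,1,0]
Step 8: insert ll at [5, 9, 18, 24, 25] -> counters=[0,1,1,1,1,2,0,1,1,3,1,0,3,3,1,1,2,0,2,2,3,1,3,1,2,3,1,0]
Step 9: insert ej at [10, 20, 22, 24, 26] -> counters=[0,1,1,1,1,2,0,1,1,3,2,0,3,3,1,1,2,0,2,2,4,1,4,1,3,3,2,0]
Step 10: insert ll at [5, 9, 18, 24, 25] -> counters=[0,1,1,1,1,3,0,1,1,4,2,0,3,3,1,1,2,0,3,2,4,1,4,1,4,4,2,0]
Step 11: insert gx at [9, 15, 16, 20, 25] -> counters=[0,1,1,1,1,3,0,1,1,5,2,0,3,3,1,2,3,0,3,2,5,1,4,1,4,5,2,0]
Step 12: insert ej at [10, 20, 22, 24, 26] -> counters=[0,1,1,1,1,3,0,1,1,5,3,0,3,3,1,2,3,0,3,2,6,1,5,1,5,5,3,0]
Step 13: insert ip at [3, 4, 8, 18, 19] -> counters=[0,1,1,2,2,3,0,1,2,5,3,0,3,3,1,2,3,0,4,3,6,1,5,1,5,5,3,0]
Final counters=[0,1,1,2,2,3,0,1,2,5,3,0,3,3,1,2,3,0,4,3,6,1,5,1,5,5,3,0] -> counters[12]=3

Answer: 3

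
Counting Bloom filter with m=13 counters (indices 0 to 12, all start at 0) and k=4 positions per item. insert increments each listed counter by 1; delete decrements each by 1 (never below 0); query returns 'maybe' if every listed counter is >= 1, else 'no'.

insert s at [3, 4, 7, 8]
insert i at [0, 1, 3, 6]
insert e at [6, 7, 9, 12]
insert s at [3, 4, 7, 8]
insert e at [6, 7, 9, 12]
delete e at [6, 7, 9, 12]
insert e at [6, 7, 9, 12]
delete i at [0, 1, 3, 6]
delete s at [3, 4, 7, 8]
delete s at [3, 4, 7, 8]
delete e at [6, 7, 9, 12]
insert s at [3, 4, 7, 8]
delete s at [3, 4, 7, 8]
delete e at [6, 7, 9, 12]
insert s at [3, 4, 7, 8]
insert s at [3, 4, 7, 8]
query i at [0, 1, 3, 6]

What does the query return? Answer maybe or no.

Answer: no

Derivation:
Step 1: insert s at [3, 4, 7, 8] -> counters=[0,0,0,1,1,0,0,1,1,0,0,0,0]
Step 2: insert i at [0, 1, 3, 6] -> counters=[1,1,0,2,1,0,1,1,1,0,0,0,0]
Step 3: insert e at [6, 7, 9, 12] -> counters=[1,1,0,2,1,0,2,2,1,1,0,0,1]
Step 4: insert s at [3, 4, 7, 8] -> counters=[1,1,0,3,2,0,2,3,2,1,0,0,1]
Step 5: insert e at [6, 7, 9, 12] -> counters=[1,1,0,3,2,0,3,4,2,2,0,0,2]
Step 6: delete e at [6, 7, 9, 12] -> counters=[1,1,0,3,2,0,2,3,2,1,0,0,1]
Step 7: insert e at [6, 7, 9, 12] -> counters=[1,1,0,3,2,0,3,4,2,2,0,0,2]
Step 8: delete i at [0, 1, 3, 6] -> counters=[0,0,0,2,2,0,2,4,2,2,0,0,2]
Step 9: delete s at [3, 4, 7, 8] -> counters=[0,0,0,1,1,0,2,3,1,2,0,0,2]
Step 10: delete s at [3, 4, 7, 8] -> counters=[0,0,0,0,0,0,2,2,0,2,0,0,2]
Step 11: delete e at [6, 7, 9, 12] -> counters=[0,0,0,0,0,0,1,1,0,1,0,0,1]
Step 12: insert s at [3, 4, 7, 8] -> counters=[0,0,0,1,1,0,1,2,1,1,0,0,1]
Step 13: delete s at [3, 4, 7, 8] -> counters=[0,0,0,0,0,0,1,1,0,1,0,0,1]
Step 14: delete e at [6, 7, 9, 12] -> counters=[0,0,0,0,0,0,0,0,0,0,0,0,0]
Step 15: insert s at [3, 4, 7, 8] -> counters=[0,0,0,1,1,0,0,1,1,0,0,0,0]
Step 16: insert s at [3, 4, 7, 8] -> counters=[0,0,0,2,2,0,0,2,2,0,0,0,0]
Query i: check counters[0]=0 counters[1]=0 counters[3]=2 counters[6]=0 -> no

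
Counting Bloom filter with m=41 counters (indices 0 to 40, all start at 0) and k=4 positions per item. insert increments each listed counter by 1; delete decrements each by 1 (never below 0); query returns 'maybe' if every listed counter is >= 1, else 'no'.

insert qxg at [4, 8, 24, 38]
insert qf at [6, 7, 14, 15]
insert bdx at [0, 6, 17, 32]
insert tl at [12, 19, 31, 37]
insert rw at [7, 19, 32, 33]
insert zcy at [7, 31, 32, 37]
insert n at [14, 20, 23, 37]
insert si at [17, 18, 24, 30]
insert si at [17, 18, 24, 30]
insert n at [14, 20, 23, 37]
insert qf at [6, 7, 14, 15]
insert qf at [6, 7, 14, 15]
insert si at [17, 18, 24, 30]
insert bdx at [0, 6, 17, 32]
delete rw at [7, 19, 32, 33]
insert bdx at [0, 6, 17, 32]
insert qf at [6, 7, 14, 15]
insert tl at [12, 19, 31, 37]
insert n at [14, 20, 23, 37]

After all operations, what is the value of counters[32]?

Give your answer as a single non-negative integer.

Step 1: insert qxg at [4, 8, 24, 38] -> counters=[0,0,0,0,1,0,0,0,1,0,0,0,0,0,0,0,0,0,0,0,0,0,0,0,1,0,0,0,0,0,0,0,0,0,0,0,0,0,1,0,0]
Step 2: insert qf at [6, 7, 14, 15] -> counters=[0,0,0,0,1,0,1,1,1,0,0,0,0,0,1,1,0,0,0,0,0,0,0,0,1,0,0,0,0,0,0,0,0,0,0,0,0,0,1,0,0]
Step 3: insert bdx at [0, 6, 17, 32] -> counters=[1,0,0,0,1,0,2,1,1,0,0,0,0,0,1,1,0,1,0,0,0,0,0,0,1,0,0,0,0,0,0,0,1,0,0,0,0,0,1,0,0]
Step 4: insert tl at [12, 19, 31, 37] -> counters=[1,0,0,0,1,0,2,1,1,0,0,0,1,0,1,1,0,1,0,1,0,0,0,0,1,0,0,0,0,0,0,1,1,0,0,0,0,1,1,0,0]
Step 5: insert rw at [7, 19, 32, 33] -> counters=[1,0,0,0,1,0,2,2,1,0,0,0,1,0,1,1,0,1,0,2,0,0,0,0,1,0,0,0,0,0,0,1,2,1,0,0,0,1,1,0,0]
Step 6: insert zcy at [7, 31, 32, 37] -> counters=[1,0,0,0,1,0,2,3,1,0,0,0,1,0,1,1,0,1,0,2,0,0,0,0,1,0,0,0,0,0,0,2,3,1,0,0,0,2,1,0,0]
Step 7: insert n at [14, 20, 23, 37] -> counters=[1,0,0,0,1,0,2,3,1,0,0,0,1,0,2,1,0,1,0,2,1,0,0,1,1,0,0,0,0,0,0,2,3,1,0,0,0,3,1,0,0]
Step 8: insert si at [17, 18, 24, 30] -> counters=[1,0,0,0,1,0,2,3,1,0,0,0,1,0,2,1,0,2,1,2,1,0,0,1,2,0,0,0,0,0,1,2,3,1,0,0,0,3,1,0,0]
Step 9: insert si at [17, 18, 24, 30] -> counters=[1,0,0,0,1,0,2,3,1,0,0,0,1,0,2,1,0,3,2,2,1,0,0,1,3,0,0,0,0,0,2,2,3,1,0,0,0,3,1,0,0]
Step 10: insert n at [14, 20, 23, 37] -> counters=[1,0,0,0,1,0,2,3,1,0,0,0,1,0,3,1,0,3,2,2,2,0,0,2,3,0,0,0,0,0,2,2,3,1,0,0,0,4,1,0,0]
Step 11: insert qf at [6, 7, 14, 15] -> counters=[1,0,0,0,1,0,3,4,1,0,0,0,1,0,4,2,0,3,2,2,2,0,0,2,3,0,0,0,0,0,2,2,3,1,0,0,0,4,1,0,0]
Step 12: insert qf at [6, 7, 14, 15] -> counters=[1,0,0,0,1,0,4,5,1,0,0,0,1,0,5,3,0,3,2,2,2,0,0,2,3,0,0,0,0,0,2,2,3,1,0,0,0,4,1,0,0]
Step 13: insert si at [17, 18, 24, 30] -> counters=[1,0,0,0,1,0,4,5,1,0,0,0,1,0,5,3,0,4,3,2,2,0,0,2,4,0,0,0,0,0,3,2,3,1,0,0,0,4,1,0,0]
Step 14: insert bdx at [0, 6, 17, 32] -> counters=[2,0,0,0,1,0,5,5,1,0,0,0,1,0,5,3,0,5,3,2,2,0,0,2,4,0,0,0,0,0,3,2,4,1,0,0,0,4,1,0,0]
Step 15: delete rw at [7, 19, 32, 33] -> counters=[2,0,0,0,1,0,5,4,1,0,0,0,1,0,5,3,0,5,3,1,2,0,0,2,4,0,0,0,0,0,3,2,3,0,0,0,0,4,1,0,0]
Step 16: insert bdx at [0, 6, 17, 32] -> counters=[3,0,0,0,1,0,6,4,1,0,0,0,1,0,5,3,0,6,3,1,2,0,0,2,4,0,0,0,0,0,3,2,4,0,0,0,0,4,1,0,0]
Step 17: insert qf at [6, 7, 14, 15] -> counters=[3,0,0,0,1,0,7,5,1,0,0,0,1,0,6,4,0,6,3,1,2,0,0,2,4,0,0,0,0,0,3,2,4,0,0,0,0,4,1,0,0]
Step 18: insert tl at [12, 19, 31, 37] -> counters=[3,0,0,0,1,0,7,5,1,0,0,0,2,0,6,4,0,6,3,2,2,0,0,2,4,0,0,0,0,0,3,3,4,0,0,0,0,5,1,0,0]
Step 19: insert n at [14, 20, 23, 37] -> counters=[3,0,0,0,1,0,7,5,1,0,0,0,2,0,7,4,0,6,3,2,3,0,0,3,4,0,0,0,0,0,3,3,4,0,0,0,0,6,1,0,0]
Final counters=[3,0,0,0,1,0,7,5,1,0,0,0,2,0,7,4,0,6,3,2,3,0,0,3,4,0,0,0,0,0,3,3,4,0,0,0,0,6,1,0,0] -> counters[32]=4

Answer: 4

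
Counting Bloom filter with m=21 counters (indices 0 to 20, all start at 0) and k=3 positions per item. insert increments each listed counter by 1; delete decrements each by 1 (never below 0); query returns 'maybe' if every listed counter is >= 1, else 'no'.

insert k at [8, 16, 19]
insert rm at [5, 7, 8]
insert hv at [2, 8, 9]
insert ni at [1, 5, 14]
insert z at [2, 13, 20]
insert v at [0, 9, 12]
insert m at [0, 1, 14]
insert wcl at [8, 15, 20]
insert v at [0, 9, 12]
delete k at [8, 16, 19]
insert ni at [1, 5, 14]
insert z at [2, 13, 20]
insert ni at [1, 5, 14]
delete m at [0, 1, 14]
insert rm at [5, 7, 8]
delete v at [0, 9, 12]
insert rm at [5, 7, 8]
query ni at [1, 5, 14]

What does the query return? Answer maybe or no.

Step 1: insert k at [8, 16, 19] -> counters=[0,0,0,0,0,0,0,0,1,0,0,0,0,0,0,0,1,0,0,1,0]
Step 2: insert rm at [5, 7, 8] -> counters=[0,0,0,0,0,1,0,1,2,0,0,0,0,0,0,0,1,0,0,1,0]
Step 3: insert hv at [2, 8, 9] -> counters=[0,0,1,0,0,1,0,1,3,1,0,0,0,0,0,0,1,0,0,1,0]
Step 4: insert ni at [1, 5, 14] -> counters=[0,1,1,0,0,2,0,1,3,1,0,0,0,0,1,0,1,0,0,1,0]
Step 5: insert z at [2, 13, 20] -> counters=[0,1,2,0,0,2,0,1,3,1,0,0,0,1,1,0,1,0,0,1,1]
Step 6: insert v at [0, 9, 12] -> counters=[1,1,2,0,0,2,0,1,3,2,0,0,1,1,1,0,1,0,0,1,1]
Step 7: insert m at [0, 1, 14] -> counters=[2,2,2,0,0,2,0,1,3,2,0,0,1,1,2,0,1,0,0,1,1]
Step 8: insert wcl at [8, 15, 20] -> counters=[2,2,2,0,0,2,0,1,4,2,0,0,1,1,2,1,1,0,0,1,2]
Step 9: insert v at [0, 9, 12] -> counters=[3,2,2,0,0,2,0,1,4,3,0,0,2,1,2,1,1,0,0,1,2]
Step 10: delete k at [8, 16, 19] -> counters=[3,2,2,0,0,2,0,1,3,3,0,0,2,1,2,1,0,0,0,0,2]
Step 11: insert ni at [1, 5, 14] -> counters=[3,3,2,0,0,3,0,1,3,3,0,0,2,1,3,1,0,0,0,0,2]
Step 12: insert z at [2, 13, 20] -> counters=[3,3,3,0,0,3,0,1,3,3,0,0,2,2,3,1,0,0,0,0,3]
Step 13: insert ni at [1, 5, 14] -> counters=[3,4,3,0,0,4,0,1,3,3,0,0,2,2,4,1,0,0,0,0,3]
Step 14: delete m at [0, 1, 14] -> counters=[2,3,3,0,0,4,0,1,3,3,0,0,2,2,3,1,0,0,0,0,3]
Step 15: insert rm at [5, 7, 8] -> counters=[2,3,3,0,0,5,0,2,4,3,0,0,2,2,3,1,0,0,0,0,3]
Step 16: delete v at [0, 9, 12] -> counters=[1,3,3,0,0,5,0,2,4,2,0,0,1,2,3,1,0,0,0,0,3]
Step 17: insert rm at [5, 7, 8] -> counters=[1,3,3,0,0,6,0,3,5,2,0,0,1,2,3,1,0,0,0,0,3]
Query ni: check counters[1]=3 counters[5]=6 counters[14]=3 -> maybe

Answer: maybe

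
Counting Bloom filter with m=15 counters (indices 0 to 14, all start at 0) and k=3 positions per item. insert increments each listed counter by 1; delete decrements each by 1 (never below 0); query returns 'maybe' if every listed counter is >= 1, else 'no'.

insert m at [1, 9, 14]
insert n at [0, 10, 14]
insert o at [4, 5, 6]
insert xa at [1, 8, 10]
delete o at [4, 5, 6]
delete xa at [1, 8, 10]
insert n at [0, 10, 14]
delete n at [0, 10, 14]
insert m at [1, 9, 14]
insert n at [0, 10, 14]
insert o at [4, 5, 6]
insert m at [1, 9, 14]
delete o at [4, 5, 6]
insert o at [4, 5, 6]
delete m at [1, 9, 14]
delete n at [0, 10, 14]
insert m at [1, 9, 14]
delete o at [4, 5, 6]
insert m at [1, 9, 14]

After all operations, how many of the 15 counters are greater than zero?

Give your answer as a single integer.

Answer: 5

Derivation:
Step 1: insert m at [1, 9, 14] -> counters=[0,1,0,0,0,0,0,0,0,1,0,0,0,0,1]
Step 2: insert n at [0, 10, 14] -> counters=[1,1,0,0,0,0,0,0,0,1,1,0,0,0,2]
Step 3: insert o at [4, 5, 6] -> counters=[1,1,0,0,1,1,1,0,0,1,1,0,0,0,2]
Step 4: insert xa at [1, 8, 10] -> counters=[1,2,0,0,1,1,1,0,1,1,2,0,0,0,2]
Step 5: delete o at [4, 5, 6] -> counters=[1,2,0,0,0,0,0,0,1,1,2,0,0,0,2]
Step 6: delete xa at [1, 8, 10] -> counters=[1,1,0,0,0,0,0,0,0,1,1,0,0,0,2]
Step 7: insert n at [0, 10, 14] -> counters=[2,1,0,0,0,0,0,0,0,1,2,0,0,0,3]
Step 8: delete n at [0, 10, 14] -> counters=[1,1,0,0,0,0,0,0,0,1,1,0,0,0,2]
Step 9: insert m at [1, 9, 14] -> counters=[1,2,0,0,0,0,0,0,0,2,1,0,0,0,3]
Step 10: insert n at [0, 10, 14] -> counters=[2,2,0,0,0,0,0,0,0,2,2,0,0,0,4]
Step 11: insert o at [4, 5, 6] -> counters=[2,2,0,0,1,1,1,0,0,2,2,0,0,0,4]
Step 12: insert m at [1, 9, 14] -> counters=[2,3,0,0,1,1,1,0,0,3,2,0,0,0,5]
Step 13: delete o at [4, 5, 6] -> counters=[2,3,0,0,0,0,0,0,0,3,2,0,0,0,5]
Step 14: insert o at [4, 5, 6] -> counters=[2,3,0,0,1,1,1,0,0,3,2,0,0,0,5]
Step 15: delete m at [1, 9, 14] -> counters=[2,2,0,0,1,1,1,0,0,2,2,0,0,0,4]
Step 16: delete n at [0, 10, 14] -> counters=[1,2,0,0,1,1,1,0,0,2,1,0,0,0,3]
Step 17: insert m at [1, 9, 14] -> counters=[1,3,0,0,1,1,1,0,0,3,1,0,0,0,4]
Step 18: delete o at [4, 5, 6] -> counters=[1,3,0,0,0,0,0,0,0,3,1,0,0,0,4]
Step 19: insert m at [1, 9, 14] -> counters=[1,4,0,0,0,0,0,0,0,4,1,0,0,0,5]
Final counters=[1,4,0,0,0,0,0,0,0,4,1,0,0,0,5] -> 5 nonzero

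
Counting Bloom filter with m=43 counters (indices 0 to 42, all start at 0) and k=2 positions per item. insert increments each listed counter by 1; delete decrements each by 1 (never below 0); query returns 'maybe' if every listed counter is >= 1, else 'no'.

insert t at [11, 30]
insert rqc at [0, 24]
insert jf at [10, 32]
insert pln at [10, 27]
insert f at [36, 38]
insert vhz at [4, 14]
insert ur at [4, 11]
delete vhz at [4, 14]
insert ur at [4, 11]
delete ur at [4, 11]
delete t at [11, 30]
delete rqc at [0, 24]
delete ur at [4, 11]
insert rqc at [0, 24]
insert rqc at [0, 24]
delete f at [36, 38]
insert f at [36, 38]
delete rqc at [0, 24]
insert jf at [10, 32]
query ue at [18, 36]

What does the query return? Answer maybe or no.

Answer: no

Derivation:
Step 1: insert t at [11, 30] -> counters=[0,0,0,0,0,0,0,0,0,0,0,1,0,0,0,0,0,0,0,0,0,0,0,0,0,0,0,0,0,0,1,0,0,0,0,0,0,0,0,0,0,0,0]
Step 2: insert rqc at [0, 24] -> counters=[1,0,0,0,0,0,0,0,0,0,0,1,0,0,0,0,0,0,0,0,0,0,0,0,1,0,0,0,0,0,1,0,0,0,0,0,0,0,0,0,0,0,0]
Step 3: insert jf at [10, 32] -> counters=[1,0,0,0,0,0,0,0,0,0,1,1,0,0,0,0,0,0,0,0,0,0,0,0,1,0,0,0,0,0,1,0,1,0,0,0,0,0,0,0,0,0,0]
Step 4: insert pln at [10, 27] -> counters=[1,0,0,0,0,0,0,0,0,0,2,1,0,0,0,0,0,0,0,0,0,0,0,0,1,0,0,1,0,0,1,0,1,0,0,0,0,0,0,0,0,0,0]
Step 5: insert f at [36, 38] -> counters=[1,0,0,0,0,0,0,0,0,0,2,1,0,0,0,0,0,0,0,0,0,0,0,0,1,0,0,1,0,0,1,0,1,0,0,0,1,0,1,0,0,0,0]
Step 6: insert vhz at [4, 14] -> counters=[1,0,0,0,1,0,0,0,0,0,2,1,0,0,1,0,0,0,0,0,0,0,0,0,1,0,0,1,0,0,1,0,1,0,0,0,1,0,1,0,0,0,0]
Step 7: insert ur at [4, 11] -> counters=[1,0,0,0,2,0,0,0,0,0,2,2,0,0,1,0,0,0,0,0,0,0,0,0,1,0,0,1,0,0,1,0,1,0,0,0,1,0,1,0,0,0,0]
Step 8: delete vhz at [4, 14] -> counters=[1,0,0,0,1,0,0,0,0,0,2,2,0,0,0,0,0,0,0,0,0,0,0,0,1,0,0,1,0,0,1,0,1,0,0,0,1,0,1,0,0,0,0]
Step 9: insert ur at [4, 11] -> counters=[1,0,0,0,2,0,0,0,0,0,2,3,0,0,0,0,0,0,0,0,0,0,0,0,1,0,0,1,0,0,1,0,1,0,0,0,1,0,1,0,0,0,0]
Step 10: delete ur at [4, 11] -> counters=[1,0,0,0,1,0,0,0,0,0,2,2,0,0,0,0,0,0,0,0,0,0,0,0,1,0,0,1,0,0,1,0,1,0,0,0,1,0,1,0,0,0,0]
Step 11: delete t at [11, 30] -> counters=[1,0,0,0,1,0,0,0,0,0,2,1,0,0,0,0,0,0,0,0,0,0,0,0,1,0,0,1,0,0,0,0,1,0,0,0,1,0,1,0,0,0,0]
Step 12: delete rqc at [0, 24] -> counters=[0,0,0,0,1,0,0,0,0,0,2,1,0,0,0,0,0,0,0,0,0,0,0,0,0,0,0,1,0,0,0,0,1,0,0,0,1,0,1,0,0,0,0]
Step 13: delete ur at [4, 11] -> counters=[0,0,0,0,0,0,0,0,0,0,2,0,0,0,0,0,0,0,0,0,0,0,0,0,0,0,0,1,0,0,0,0,1,0,0,0,1,0,1,0,0,0,0]
Step 14: insert rqc at [0, 24] -> counters=[1,0,0,0,0,0,0,0,0,0,2,0,0,0,0,0,0,0,0,0,0,0,0,0,1,0,0,1,0,0,0,0,1,0,0,0,1,0,1,0,0,0,0]
Step 15: insert rqc at [0, 24] -> counters=[2,0,0,0,0,0,0,0,0,0,2,0,0,0,0,0,0,0,0,0,0,0,0,0,2,0,0,1,0,0,0,0,1,0,0,0,1,0,1,0,0,0,0]
Step 16: delete f at [36, 38] -> counters=[2,0,0,0,0,0,0,0,0,0,2,0,0,0,0,0,0,0,0,0,0,0,0,0,2,0,0,1,0,0,0,0,1,0,0,0,0,0,0,0,0,0,0]
Step 17: insert f at [36, 38] -> counters=[2,0,0,0,0,0,0,0,0,0,2,0,0,0,0,0,0,0,0,0,0,0,0,0,2,0,0,1,0,0,0,0,1,0,0,0,1,0,1,0,0,0,0]
Step 18: delete rqc at [0, 24] -> counters=[1,0,0,0,0,0,0,0,0,0,2,0,0,0,0,0,0,0,0,0,0,0,0,0,1,0,0,1,0,0,0,0,1,0,0,0,1,0,1,0,0,0,0]
Step 19: insert jf at [10, 32] -> counters=[1,0,0,0,0,0,0,0,0,0,3,0,0,0,0,0,0,0,0,0,0,0,0,0,1,0,0,1,0,0,0,0,2,0,0,0,1,0,1,0,0,0,0]
Query ue: check counters[18]=0 counters[36]=1 -> no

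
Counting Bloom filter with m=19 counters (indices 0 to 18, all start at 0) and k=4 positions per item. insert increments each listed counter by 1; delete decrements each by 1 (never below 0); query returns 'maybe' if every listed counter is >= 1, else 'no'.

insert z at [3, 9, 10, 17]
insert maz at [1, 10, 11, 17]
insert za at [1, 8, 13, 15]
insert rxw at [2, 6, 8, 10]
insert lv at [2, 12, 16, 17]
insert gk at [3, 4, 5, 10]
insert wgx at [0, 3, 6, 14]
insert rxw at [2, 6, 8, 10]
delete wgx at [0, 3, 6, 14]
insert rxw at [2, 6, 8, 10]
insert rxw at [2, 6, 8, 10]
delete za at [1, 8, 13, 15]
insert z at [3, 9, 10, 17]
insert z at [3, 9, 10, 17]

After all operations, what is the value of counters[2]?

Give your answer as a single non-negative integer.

Answer: 5

Derivation:
Step 1: insert z at [3, 9, 10, 17] -> counters=[0,0,0,1,0,0,0,0,0,1,1,0,0,0,0,0,0,1,0]
Step 2: insert maz at [1, 10, 11, 17] -> counters=[0,1,0,1,0,0,0,0,0,1,2,1,0,0,0,0,0,2,0]
Step 3: insert za at [1, 8, 13, 15] -> counters=[0,2,0,1,0,0,0,0,1,1,2,1,0,1,0,1,0,2,0]
Step 4: insert rxw at [2, 6, 8, 10] -> counters=[0,2,1,1,0,0,1,0,2,1,3,1,0,1,0,1,0,2,0]
Step 5: insert lv at [2, 12, 16, 17] -> counters=[0,2,2,1,0,0,1,0,2,1,3,1,1,1,0,1,1,3,0]
Step 6: insert gk at [3, 4, 5, 10] -> counters=[0,2,2,2,1,1,1,0,2,1,4,1,1,1,0,1,1,3,0]
Step 7: insert wgx at [0, 3, 6, 14] -> counters=[1,2,2,3,1,1,2,0,2,1,4,1,1,1,1,1,1,3,0]
Step 8: insert rxw at [2, 6, 8, 10] -> counters=[1,2,3,3,1,1,3,0,3,1,5,1,1,1,1,1,1,3,0]
Step 9: delete wgx at [0, 3, 6, 14] -> counters=[0,2,3,2,1,1,2,0,3,1,5,1,1,1,0,1,1,3,0]
Step 10: insert rxw at [2, 6, 8, 10] -> counters=[0,2,4,2,1,1,3,0,4,1,6,1,1,1,0,1,1,3,0]
Step 11: insert rxw at [2, 6, 8, 10] -> counters=[0,2,5,2,1,1,4,0,5,1,7,1,1,1,0,1,1,3,0]
Step 12: delete za at [1, 8, 13, 15] -> counters=[0,1,5,2,1,1,4,0,4,1,7,1,1,0,0,0,1,3,0]
Step 13: insert z at [3, 9, 10, 17] -> counters=[0,1,5,3,1,1,4,0,4,2,8,1,1,0,0,0,1,4,0]
Step 14: insert z at [3, 9, 10, 17] -> counters=[0,1,5,4,1,1,4,0,4,3,9,1,1,0,0,0,1,5,0]
Final counters=[0,1,5,4,1,1,4,0,4,3,9,1,1,0,0,0,1,5,0] -> counters[2]=5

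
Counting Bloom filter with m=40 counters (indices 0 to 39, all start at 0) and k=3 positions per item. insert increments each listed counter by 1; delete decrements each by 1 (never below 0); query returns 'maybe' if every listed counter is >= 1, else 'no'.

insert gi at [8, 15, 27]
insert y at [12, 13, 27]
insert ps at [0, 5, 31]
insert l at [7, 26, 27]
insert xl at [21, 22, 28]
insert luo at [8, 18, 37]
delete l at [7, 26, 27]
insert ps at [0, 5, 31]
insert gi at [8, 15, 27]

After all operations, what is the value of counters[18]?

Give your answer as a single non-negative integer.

Answer: 1

Derivation:
Step 1: insert gi at [8, 15, 27] -> counters=[0,0,0,0,0,0,0,0,1,0,0,0,0,0,0,1,0,0,0,0,0,0,0,0,0,0,0,1,0,0,0,0,0,0,0,0,0,0,0,0]
Step 2: insert y at [12, 13, 27] -> counters=[0,0,0,0,0,0,0,0,1,0,0,0,1,1,0,1,0,0,0,0,0,0,0,0,0,0,0,2,0,0,0,0,0,0,0,0,0,0,0,0]
Step 3: insert ps at [0, 5, 31] -> counters=[1,0,0,0,0,1,0,0,1,0,0,0,1,1,0,1,0,0,0,0,0,0,0,0,0,0,0,2,0,0,0,1,0,0,0,0,0,0,0,0]
Step 4: insert l at [7, 26, 27] -> counters=[1,0,0,0,0,1,0,1,1,0,0,0,1,1,0,1,0,0,0,0,0,0,0,0,0,0,1,3,0,0,0,1,0,0,0,0,0,0,0,0]
Step 5: insert xl at [21, 22, 28] -> counters=[1,0,0,0,0,1,0,1,1,0,0,0,1,1,0,1,0,0,0,0,0,1,1,0,0,0,1,3,1,0,0,1,0,0,0,0,0,0,0,0]
Step 6: insert luo at [8, 18, 37] -> counters=[1,0,0,0,0,1,0,1,2,0,0,0,1,1,0,1,0,0,1,0,0,1,1,0,0,0,1,3,1,0,0,1,0,0,0,0,0,1,0,0]
Step 7: delete l at [7, 26, 27] -> counters=[1,0,0,0,0,1,0,0,2,0,0,0,1,1,0,1,0,0,1,0,0,1,1,0,0,0,0,2,1,0,0,1,0,0,0,0,0,1,0,0]
Step 8: insert ps at [0, 5, 31] -> counters=[2,0,0,0,0,2,0,0,2,0,0,0,1,1,0,1,0,0,1,0,0,1,1,0,0,0,0,2,1,0,0,2,0,0,0,0,0,1,0,0]
Step 9: insert gi at [8, 15, 27] -> counters=[2,0,0,0,0,2,0,0,3,0,0,0,1,1,0,2,0,0,1,0,0,1,1,0,0,0,0,3,1,0,0,2,0,0,0,0,0,1,0,0]
Final counters=[2,0,0,0,0,2,0,0,3,0,0,0,1,1,0,2,0,0,1,0,0,1,1,0,0,0,0,3,1,0,0,2,0,0,0,0,0,1,0,0] -> counters[18]=1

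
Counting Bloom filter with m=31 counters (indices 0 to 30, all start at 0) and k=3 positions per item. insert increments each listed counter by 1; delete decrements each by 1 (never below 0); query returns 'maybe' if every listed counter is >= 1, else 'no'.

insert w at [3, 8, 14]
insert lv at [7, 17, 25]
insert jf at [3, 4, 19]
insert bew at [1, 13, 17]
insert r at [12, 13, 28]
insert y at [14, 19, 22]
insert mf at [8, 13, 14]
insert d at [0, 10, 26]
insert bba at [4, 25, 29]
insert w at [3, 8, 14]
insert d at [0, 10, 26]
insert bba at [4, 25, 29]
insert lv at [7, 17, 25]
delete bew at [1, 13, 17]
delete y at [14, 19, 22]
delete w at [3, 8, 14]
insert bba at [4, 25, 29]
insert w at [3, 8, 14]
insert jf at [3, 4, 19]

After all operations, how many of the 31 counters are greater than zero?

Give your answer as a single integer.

Step 1: insert w at [3, 8, 14] -> counters=[0,0,0,1,0,0,0,0,1,0,0,0,0,0,1,0,0,0,0,0,0,0,0,0,0,0,0,0,0,0,0]
Step 2: insert lv at [7, 17, 25] -> counters=[0,0,0,1,0,0,0,1,1,0,0,0,0,0,1,0,0,1,0,0,0,0,0,0,0,1,0,0,0,0,0]
Step 3: insert jf at [3, 4, 19] -> counters=[0,0,0,2,1,0,0,1,1,0,0,0,0,0,1,0,0,1,0,1,0,0,0,0,0,1,0,0,0,0,0]
Step 4: insert bew at [1, 13, 17] -> counters=[0,1,0,2,1,0,0,1,1,0,0,0,0,1,1,0,0,2,0,1,0,0,0,0,0,1,0,0,0,0,0]
Step 5: insert r at [12, 13, 28] -> counters=[0,1,0,2,1,0,0,1,1,0,0,0,1,2,1,0,0,2,0,1,0,0,0,0,0,1,0,0,1,0,0]
Step 6: insert y at [14, 19, 22] -> counters=[0,1,0,2,1,0,0,1,1,0,0,0,1,2,2,0,0,2,0,2,0,0,1,0,0,1,0,0,1,0,0]
Step 7: insert mf at [8, 13, 14] -> counters=[0,1,0,2,1,0,0,1,2,0,0,0,1,3,3,0,0,2,0,2,0,0,1,0,0,1,0,0,1,0,0]
Step 8: insert d at [0, 10, 26] -> counters=[1,1,0,2,1,0,0,1,2,0,1,0,1,3,3,0,0,2,0,2,0,0,1,0,0,1,1,0,1,0,0]
Step 9: insert bba at [4, 25, 29] -> counters=[1,1,0,2,2,0,0,1,2,0,1,0,1,3,3,0,0,2,0,2,0,0,1,0,0,2,1,0,1,1,0]
Step 10: insert w at [3, 8, 14] -> counters=[1,1,0,3,2,0,0,1,3,0,1,0,1,3,4,0,0,2,0,2,0,0,1,0,0,2,1,0,1,1,0]
Step 11: insert d at [0, 10, 26] -> counters=[2,1,0,3,2,0,0,1,3,0,2,0,1,3,4,0,0,2,0,2,0,0,1,0,0,2,2,0,1,1,0]
Step 12: insert bba at [4, 25, 29] -> counters=[2,1,0,3,3,0,0,1,3,0,2,0,1,3,4,0,0,2,0,2,0,0,1,0,0,3,2,0,1,2,0]
Step 13: insert lv at [7, 17, 25] -> counters=[2,1,0,3,3,0,0,2,3,0,2,0,1,3,4,0,0,3,0,2,0,0,1,0,0,4,2,0,1,2,0]
Step 14: delete bew at [1, 13, 17] -> counters=[2,0,0,3,3,0,0,2,3,0,2,0,1,2,4,0,0,2,0,2,0,0,1,0,0,4,2,0,1,2,0]
Step 15: delete y at [14, 19, 22] -> counters=[2,0,0,3,3,0,0,2,3,0,2,0,1,2,3,0,0,2,0,1,0,0,0,0,0,4,2,0,1,2,0]
Step 16: delete w at [3, 8, 14] -> counters=[2,0,0,2,3,0,0,2,2,0,2,0,1,2,2,0,0,2,0,1,0,0,0,0,0,4,2,0,1,2,0]
Step 17: insert bba at [4, 25, 29] -> counters=[2,0,0,2,4,0,0,2,2,0,2,0,1,2,2,0,0,2,0,1,0,0,0,0,0,5,2,0,1,3,0]
Step 18: insert w at [3, 8, 14] -> counters=[2,0,0,3,4,0,0,2,3,0,2,0,1,2,3,0,0,2,0,1,0,0,0,0,0,5,2,0,1,3,0]
Step 19: insert jf at [3, 4, 19] -> counters=[2,0,0,4,5,0,0,2,3,0,2,0,1,2,3,0,0,2,0,2,0,0,0,0,0,5,2,0,1,3,0]
Final counters=[2,0,0,4,5,0,0,2,3,0,2,0,1,2,3,0,0,2,0,2,0,0,0,0,0,5,2,0,1,3,0] -> 15 nonzero

Answer: 15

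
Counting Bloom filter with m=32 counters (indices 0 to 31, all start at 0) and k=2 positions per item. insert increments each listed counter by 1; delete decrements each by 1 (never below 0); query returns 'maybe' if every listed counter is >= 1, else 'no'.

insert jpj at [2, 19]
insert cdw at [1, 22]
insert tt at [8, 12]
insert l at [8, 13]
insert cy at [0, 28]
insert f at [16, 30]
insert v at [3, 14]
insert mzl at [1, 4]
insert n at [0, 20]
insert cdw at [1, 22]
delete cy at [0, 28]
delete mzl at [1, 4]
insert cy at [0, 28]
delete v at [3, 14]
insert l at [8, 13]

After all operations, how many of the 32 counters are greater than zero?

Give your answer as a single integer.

Step 1: insert jpj at [2, 19] -> counters=[0,0,1,0,0,0,0,0,0,0,0,0,0,0,0,0,0,0,0,1,0,0,0,0,0,0,0,0,0,0,0,0]
Step 2: insert cdw at [1, 22] -> counters=[0,1,1,0,0,0,0,0,0,0,0,0,0,0,0,0,0,0,0,1,0,0,1,0,0,0,0,0,0,0,0,0]
Step 3: insert tt at [8, 12] -> counters=[0,1,1,0,0,0,0,0,1,0,0,0,1,0,0,0,0,0,0,1,0,0,1,0,0,0,0,0,0,0,0,0]
Step 4: insert l at [8, 13] -> counters=[0,1,1,0,0,0,0,0,2,0,0,0,1,1,0,0,0,0,0,1,0,0,1,0,0,0,0,0,0,0,0,0]
Step 5: insert cy at [0, 28] -> counters=[1,1,1,0,0,0,0,0,2,0,0,0,1,1,0,0,0,0,0,1,0,0,1,0,0,0,0,0,1,0,0,0]
Step 6: insert f at [16, 30] -> counters=[1,1,1,0,0,0,0,0,2,0,0,0,1,1,0,0,1,0,0,1,0,0,1,0,0,0,0,0,1,0,1,0]
Step 7: insert v at [3, 14] -> counters=[1,1,1,1,0,0,0,0,2,0,0,0,1,1,1,0,1,0,0,1,0,0,1,0,0,0,0,0,1,0,1,0]
Step 8: insert mzl at [1, 4] -> counters=[1,2,1,1,1,0,0,0,2,0,0,0,1,1,1,0,1,0,0,1,0,0,1,0,0,0,0,0,1,0,1,0]
Step 9: insert n at [0, 20] -> counters=[2,2,1,1,1,0,0,0,2,0,0,0,1,1,1,0,1,0,0,1,1,0,1,0,0,0,0,0,1,0,1,0]
Step 10: insert cdw at [1, 22] -> counters=[2,3,1,1,1,0,0,0,2,0,0,0,1,1,1,0,1,0,0,1,1,0,2,0,0,0,0,0,1,0,1,0]
Step 11: delete cy at [0, 28] -> counters=[1,3,1,1,1,0,0,0,2,0,0,0,1,1,1,0,1,0,0,1,1,0,2,0,0,0,0,0,0,0,1,0]
Step 12: delete mzl at [1, 4] -> counters=[1,2,1,1,0,0,0,0,2,0,0,0,1,1,1,0,1,0,0,1,1,0,2,0,0,0,0,0,0,0,1,0]
Step 13: insert cy at [0, 28] -> counters=[2,2,1,1,0,0,0,0,2,0,0,0,1,1,1,0,1,0,0,1,1,0,2,0,0,0,0,0,1,0,1,0]
Step 14: delete v at [3, 14] -> counters=[2,2,1,0,0,0,0,0,2,0,0,0,1,1,0,0,1,0,0,1,1,0,2,0,0,0,0,0,1,0,1,0]
Step 15: insert l at [8, 13] -> counters=[2,2,1,0,0,0,0,0,3,0,0,0,1,2,0,0,1,0,0,1,1,0,2,0,0,0,0,0,1,0,1,0]
Final counters=[2,2,1,0,0,0,0,0,3,0,0,0,1,2,0,0,1,0,0,1,1,0,2,0,0,0,0,0,1,0,1,0] -> 12 nonzero

Answer: 12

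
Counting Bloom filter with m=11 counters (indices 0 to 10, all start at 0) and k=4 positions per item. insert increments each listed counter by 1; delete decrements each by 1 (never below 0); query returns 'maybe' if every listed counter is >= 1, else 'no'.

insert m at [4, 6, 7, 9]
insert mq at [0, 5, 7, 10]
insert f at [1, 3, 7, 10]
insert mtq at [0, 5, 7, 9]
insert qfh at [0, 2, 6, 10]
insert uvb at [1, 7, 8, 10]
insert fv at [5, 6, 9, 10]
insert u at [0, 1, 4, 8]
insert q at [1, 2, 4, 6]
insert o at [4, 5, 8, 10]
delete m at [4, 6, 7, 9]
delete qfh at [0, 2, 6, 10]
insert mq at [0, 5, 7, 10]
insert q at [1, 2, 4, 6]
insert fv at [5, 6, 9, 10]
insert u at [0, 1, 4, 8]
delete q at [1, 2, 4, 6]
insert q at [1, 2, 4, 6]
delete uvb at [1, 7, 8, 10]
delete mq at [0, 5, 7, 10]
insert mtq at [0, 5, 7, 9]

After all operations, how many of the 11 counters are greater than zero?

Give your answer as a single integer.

Answer: 11

Derivation:
Step 1: insert m at [4, 6, 7, 9] -> counters=[0,0,0,0,1,0,1,1,0,1,0]
Step 2: insert mq at [0, 5, 7, 10] -> counters=[1,0,0,0,1,1,1,2,0,1,1]
Step 3: insert f at [1, 3, 7, 10] -> counters=[1,1,0,1,1,1,1,3,0,1,2]
Step 4: insert mtq at [0, 5, 7, 9] -> counters=[2,1,0,1,1,2,1,4,0,2,2]
Step 5: insert qfh at [0, 2, 6, 10] -> counters=[3,1,1,1,1,2,2,4,0,2,3]
Step 6: insert uvb at [1, 7, 8, 10] -> counters=[3,2,1,1,1,2,2,5,1,2,4]
Step 7: insert fv at [5, 6, 9, 10] -> counters=[3,2,1,1,1,3,3,5,1,3,5]
Step 8: insert u at [0, 1, 4, 8] -> counters=[4,3,1,1,2,3,3,5,2,3,5]
Step 9: insert q at [1, 2, 4, 6] -> counters=[4,4,2,1,3,3,4,5,2,3,5]
Step 10: insert o at [4, 5, 8, 10] -> counters=[4,4,2,1,4,4,4,5,3,3,6]
Step 11: delete m at [4, 6, 7, 9] -> counters=[4,4,2,1,3,4,3,4,3,2,6]
Step 12: delete qfh at [0, 2, 6, 10] -> counters=[3,4,1,1,3,4,2,4,3,2,5]
Step 13: insert mq at [0, 5, 7, 10] -> counters=[4,4,1,1,3,5,2,5,3,2,6]
Step 14: insert q at [1, 2, 4, 6] -> counters=[4,5,2,1,4,5,3,5,3,2,6]
Step 15: insert fv at [5, 6, 9, 10] -> counters=[4,5,2,1,4,6,4,5,3,3,7]
Step 16: insert u at [0, 1, 4, 8] -> counters=[5,6,2,1,5,6,4,5,4,3,7]
Step 17: delete q at [1, 2, 4, 6] -> counters=[5,5,1,1,4,6,3,5,4,3,7]
Step 18: insert q at [1, 2, 4, 6] -> counters=[5,6,2,1,5,6,4,5,4,3,7]
Step 19: delete uvb at [1, 7, 8, 10] -> counters=[5,5,2,1,5,6,4,4,3,3,6]
Step 20: delete mq at [0, 5, 7, 10] -> counters=[4,5,2,1,5,5,4,3,3,3,5]
Step 21: insert mtq at [0, 5, 7, 9] -> counters=[5,5,2,1,5,6,4,4,3,4,5]
Final counters=[5,5,2,1,5,6,4,4,3,4,5] -> 11 nonzero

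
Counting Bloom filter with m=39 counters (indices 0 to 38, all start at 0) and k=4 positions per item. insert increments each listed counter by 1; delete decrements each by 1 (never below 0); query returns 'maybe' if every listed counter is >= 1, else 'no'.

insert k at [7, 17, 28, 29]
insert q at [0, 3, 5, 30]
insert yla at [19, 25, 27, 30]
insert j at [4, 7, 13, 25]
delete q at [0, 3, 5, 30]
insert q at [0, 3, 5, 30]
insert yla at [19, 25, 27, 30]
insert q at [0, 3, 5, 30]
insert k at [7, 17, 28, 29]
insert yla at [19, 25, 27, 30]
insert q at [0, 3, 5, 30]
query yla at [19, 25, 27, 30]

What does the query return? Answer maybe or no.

Step 1: insert k at [7, 17, 28, 29] -> counters=[0,0,0,0,0,0,0,1,0,0,0,0,0,0,0,0,0,1,0,0,0,0,0,0,0,0,0,0,1,1,0,0,0,0,0,0,0,0,0]
Step 2: insert q at [0, 3, 5, 30] -> counters=[1,0,0,1,0,1,0,1,0,0,0,0,0,0,0,0,0,1,0,0,0,0,0,0,0,0,0,0,1,1,1,0,0,0,0,0,0,0,0]
Step 3: insert yla at [19, 25, 27, 30] -> counters=[1,0,0,1,0,1,0,1,0,0,0,0,0,0,0,0,0,1,0,1,0,0,0,0,0,1,0,1,1,1,2,0,0,0,0,0,0,0,0]
Step 4: insert j at [4, 7, 13, 25] -> counters=[1,0,0,1,1,1,0,2,0,0,0,0,0,1,0,0,0,1,0,1,0,0,0,0,0,2,0,1,1,1,2,0,0,0,0,0,0,0,0]
Step 5: delete q at [0, 3, 5, 30] -> counters=[0,0,0,0,1,0,0,2,0,0,0,0,0,1,0,0,0,1,0,1,0,0,0,0,0,2,0,1,1,1,1,0,0,0,0,0,0,0,0]
Step 6: insert q at [0, 3, 5, 30] -> counters=[1,0,0,1,1,1,0,2,0,0,0,0,0,1,0,0,0,1,0,1,0,0,0,0,0,2,0,1,1,1,2,0,0,0,0,0,0,0,0]
Step 7: insert yla at [19, 25, 27, 30] -> counters=[1,0,0,1,1,1,0,2,0,0,0,0,0,1,0,0,0,1,0,2,0,0,0,0,0,3,0,2,1,1,3,0,0,0,0,0,0,0,0]
Step 8: insert q at [0, 3, 5, 30] -> counters=[2,0,0,2,1,2,0,2,0,0,0,0,0,1,0,0,0,1,0,2,0,0,0,0,0,3,0,2,1,1,4,0,0,0,0,0,0,0,0]
Step 9: insert k at [7, 17, 28, 29] -> counters=[2,0,0,2,1,2,0,3,0,0,0,0,0,1,0,0,0,2,0,2,0,0,0,0,0,3,0,2,2,2,4,0,0,0,0,0,0,0,0]
Step 10: insert yla at [19, 25, 27, 30] -> counters=[2,0,0,2,1,2,0,3,0,0,0,0,0,1,0,0,0,2,0,3,0,0,0,0,0,4,0,3,2,2,5,0,0,0,0,0,0,0,0]
Step 11: insert q at [0, 3, 5, 30] -> counters=[3,0,0,3,1,3,0,3,0,0,0,0,0,1,0,0,0,2,0,3,0,0,0,0,0,4,0,3,2,2,6,0,0,0,0,0,0,0,0]
Query yla: check counters[19]=3 counters[25]=4 counters[27]=3 counters[30]=6 -> maybe

Answer: maybe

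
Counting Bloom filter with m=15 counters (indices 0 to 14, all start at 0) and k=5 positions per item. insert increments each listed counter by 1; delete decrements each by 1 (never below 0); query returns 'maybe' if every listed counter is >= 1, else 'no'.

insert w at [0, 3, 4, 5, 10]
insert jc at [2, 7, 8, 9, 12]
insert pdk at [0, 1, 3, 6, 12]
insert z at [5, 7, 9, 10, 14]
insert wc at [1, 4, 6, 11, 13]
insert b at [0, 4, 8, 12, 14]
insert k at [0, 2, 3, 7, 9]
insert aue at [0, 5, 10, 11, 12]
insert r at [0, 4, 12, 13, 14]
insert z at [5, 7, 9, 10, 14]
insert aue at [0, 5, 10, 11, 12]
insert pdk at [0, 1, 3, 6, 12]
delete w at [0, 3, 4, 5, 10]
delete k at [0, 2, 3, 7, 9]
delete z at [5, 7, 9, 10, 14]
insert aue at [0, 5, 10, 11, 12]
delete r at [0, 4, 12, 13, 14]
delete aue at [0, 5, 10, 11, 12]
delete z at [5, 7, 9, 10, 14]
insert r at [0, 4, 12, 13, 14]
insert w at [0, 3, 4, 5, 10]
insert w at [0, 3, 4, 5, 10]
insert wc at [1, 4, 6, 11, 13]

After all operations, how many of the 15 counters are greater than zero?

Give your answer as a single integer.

Answer: 15

Derivation:
Step 1: insert w at [0, 3, 4, 5, 10] -> counters=[1,0,0,1,1,1,0,0,0,0,1,0,0,0,0]
Step 2: insert jc at [2, 7, 8, 9, 12] -> counters=[1,0,1,1,1,1,0,1,1,1,1,0,1,0,0]
Step 3: insert pdk at [0, 1, 3, 6, 12] -> counters=[2,1,1,2,1,1,1,1,1,1,1,0,2,0,0]
Step 4: insert z at [5, 7, 9, 10, 14] -> counters=[2,1,1,2,1,2,1,2,1,2,2,0,2,0,1]
Step 5: insert wc at [1, 4, 6, 11, 13] -> counters=[2,2,1,2,2,2,2,2,1,2,2,1,2,1,1]
Step 6: insert b at [0, 4, 8, 12, 14] -> counters=[3,2,1,2,3,2,2,2,2,2,2,1,3,1,2]
Step 7: insert k at [0, 2, 3, 7, 9] -> counters=[4,2,2,3,3,2,2,3,2,3,2,1,3,1,2]
Step 8: insert aue at [0, 5, 10, 11, 12] -> counters=[5,2,2,3,3,3,2,3,2,3,3,2,4,1,2]
Step 9: insert r at [0, 4, 12, 13, 14] -> counters=[6,2,2,3,4,3,2,3,2,3,3,2,5,2,3]
Step 10: insert z at [5, 7, 9, 10, 14] -> counters=[6,2,2,3,4,4,2,4,2,4,4,2,5,2,4]
Step 11: insert aue at [0, 5, 10, 11, 12] -> counters=[7,2,2,3,4,5,2,4,2,4,5,3,6,2,4]
Step 12: insert pdk at [0, 1, 3, 6, 12] -> counters=[8,3,2,4,4,5,3,4,2,4,5,3,7,2,4]
Step 13: delete w at [0, 3, 4, 5, 10] -> counters=[7,3,2,3,3,4,3,4,2,4,4,3,7,2,4]
Step 14: delete k at [0, 2, 3, 7, 9] -> counters=[6,3,1,2,3,4,3,3,2,3,4,3,7,2,4]
Step 15: delete z at [5, 7, 9, 10, 14] -> counters=[6,3,1,2,3,3,3,2,2,2,3,3,7,2,3]
Step 16: insert aue at [0, 5, 10, 11, 12] -> counters=[7,3,1,2,3,4,3,2,2,2,4,4,8,2,3]
Step 17: delete r at [0, 4, 12, 13, 14] -> counters=[6,3,1,2,2,4,3,2,2,2,4,4,7,1,2]
Step 18: delete aue at [0, 5, 10, 11, 12] -> counters=[5,3,1,2,2,3,3,2,2,2,3,3,6,1,2]
Step 19: delete z at [5, 7, 9, 10, 14] -> counters=[5,3,1,2,2,2,3,1,2,1,2,3,6,1,1]
Step 20: insert r at [0, 4, 12, 13, 14] -> counters=[6,3,1,2,3,2,3,1,2,1,2,3,7,2,2]
Step 21: insert w at [0, 3, 4, 5, 10] -> counters=[7,3,1,3,4,3,3,1,2,1,3,3,7,2,2]
Step 22: insert w at [0, 3, 4, 5, 10] -> counters=[8,3,1,4,5,4,3,1,2,1,4,3,7,2,2]
Step 23: insert wc at [1, 4, 6, 11, 13] -> counters=[8,4,1,4,6,4,4,1,2,1,4,4,7,3,2]
Final counters=[8,4,1,4,6,4,4,1,2,1,4,4,7,3,2] -> 15 nonzero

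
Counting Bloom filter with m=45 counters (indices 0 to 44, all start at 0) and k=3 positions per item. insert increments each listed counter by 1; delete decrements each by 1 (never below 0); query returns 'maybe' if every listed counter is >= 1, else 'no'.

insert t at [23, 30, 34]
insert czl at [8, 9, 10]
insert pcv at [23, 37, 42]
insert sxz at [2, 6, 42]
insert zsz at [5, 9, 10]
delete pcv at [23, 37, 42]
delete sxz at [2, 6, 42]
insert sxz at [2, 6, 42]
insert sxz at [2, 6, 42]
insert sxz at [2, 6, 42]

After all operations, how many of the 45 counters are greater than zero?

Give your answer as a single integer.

Step 1: insert t at [23, 30, 34] -> counters=[0,0,0,0,0,0,0,0,0,0,0,0,0,0,0,0,0,0,0,0,0,0,0,1,0,0,0,0,0,0,1,0,0,0,1,0,0,0,0,0,0,0,0,0,0]
Step 2: insert czl at [8, 9, 10] -> counters=[0,0,0,0,0,0,0,0,1,1,1,0,0,0,0,0,0,0,0,0,0,0,0,1,0,0,0,0,0,0,1,0,0,0,1,0,0,0,0,0,0,0,0,0,0]
Step 3: insert pcv at [23, 37, 42] -> counters=[0,0,0,0,0,0,0,0,1,1,1,0,0,0,0,0,0,0,0,0,0,0,0,2,0,0,0,0,0,0,1,0,0,0,1,0,0,1,0,0,0,0,1,0,0]
Step 4: insert sxz at [2, 6, 42] -> counters=[0,0,1,0,0,0,1,0,1,1,1,0,0,0,0,0,0,0,0,0,0,0,0,2,0,0,0,0,0,0,1,0,0,0,1,0,0,1,0,0,0,0,2,0,0]
Step 5: insert zsz at [5, 9, 10] -> counters=[0,0,1,0,0,1,1,0,1,2,2,0,0,0,0,0,0,0,0,0,0,0,0,2,0,0,0,0,0,0,1,0,0,0,1,0,0,1,0,0,0,0,2,0,0]
Step 6: delete pcv at [23, 37, 42] -> counters=[0,0,1,0,0,1,1,0,1,2,2,0,0,0,0,0,0,0,0,0,0,0,0,1,0,0,0,0,0,0,1,0,0,0,1,0,0,0,0,0,0,0,1,0,0]
Step 7: delete sxz at [2, 6, 42] -> counters=[0,0,0,0,0,1,0,0,1,2,2,0,0,0,0,0,0,0,0,0,0,0,0,1,0,0,0,0,0,0,1,0,0,0,1,0,0,0,0,0,0,0,0,0,0]
Step 8: insert sxz at [2, 6, 42] -> counters=[0,0,1,0,0,1,1,0,1,2,2,0,0,0,0,0,0,0,0,0,0,0,0,1,0,0,0,0,0,0,1,0,0,0,1,0,0,0,0,0,0,0,1,0,0]
Step 9: insert sxz at [2, 6, 42] -> counters=[0,0,2,0,0,1,2,0,1,2,2,0,0,0,0,0,0,0,0,0,0,0,0,1,0,0,0,0,0,0,1,0,0,0,1,0,0,0,0,0,0,0,2,0,0]
Step 10: insert sxz at [2, 6, 42] -> counters=[0,0,3,0,0,1,3,0,1,2,2,0,0,0,0,0,0,0,0,0,0,0,0,1,0,0,0,0,0,0,1,0,0,0,1,0,0,0,0,0,0,0,3,0,0]
Final counters=[0,0,3,0,0,1,3,0,1,2,2,0,0,0,0,0,0,0,0,0,0,0,0,1,0,0,0,0,0,0,1,0,0,0,1,0,0,0,0,0,0,0,3,0,0] -> 10 nonzero

Answer: 10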